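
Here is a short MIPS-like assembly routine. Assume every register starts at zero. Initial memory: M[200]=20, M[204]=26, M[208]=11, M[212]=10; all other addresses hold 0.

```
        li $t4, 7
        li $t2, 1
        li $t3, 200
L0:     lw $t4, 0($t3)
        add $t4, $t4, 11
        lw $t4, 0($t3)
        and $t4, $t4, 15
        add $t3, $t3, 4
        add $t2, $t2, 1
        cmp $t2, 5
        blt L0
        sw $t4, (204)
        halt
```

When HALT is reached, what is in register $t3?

li $t4, 7 → $t4=7
li $t2, 1 → $t2=1
li $t3, 200 → $t3=200
lw $t4, 0($t3) → $t4=M[200]=20
add $t4, $t4, 11 → $t4=20+11=31
lw $t4, 0($t3) → $t4=M[200]=20
and $t4, $t4, 15 → $t4=20&15=4
add $t3, $t3, 4 → $t3=200+4=204
add $t2, $t2, 1 → $t2=1+1=2
cmp $t2, 5  (cmp 2,5)
blt L0: taken
lw $t4, 0($t3) → $t4=M[204]=26
add $t4, $t4, 11 → $t4=26+11=37
lw $t4, 0($t3) → $t4=M[204]=26
and $t4, $t4, 15 → $t4=26&15=10
add $t3, $t3, 4 → $t3=204+4=208
add $t2, $t2, 1 → $t2=2+1=3
cmp $t2, 5  (cmp 3,5)
blt L0: taken
lw $t4, 0($t3) → $t4=M[208]=11
add $t4, $t4, 11 → $t4=11+11=22
lw $t4, 0($t3) → $t4=M[208]=11
and $t4, $t4, 15 → $t4=11&15=11
add $t3, $t3, 4 → $t3=208+4=212
add $t2, $t2, 1 → $t2=3+1=4
cmp $t2, 5  (cmp 4,5)
blt L0: taken
lw $t4, 0($t3) → $t4=M[212]=10
add $t4, $t4, 11 → $t4=10+11=21
lw $t4, 0($t3) → $t4=M[212]=10
and $t4, $t4, 15 → $t4=10&15=10
add $t3, $t3, 4 → $t3=212+4=216
add $t2, $t2, 1 → $t2=4+1=5
cmp $t2, 5  (cmp 5,5)
blt L0: not taken
sw $t4, (204) → M[204]=10
halt.

216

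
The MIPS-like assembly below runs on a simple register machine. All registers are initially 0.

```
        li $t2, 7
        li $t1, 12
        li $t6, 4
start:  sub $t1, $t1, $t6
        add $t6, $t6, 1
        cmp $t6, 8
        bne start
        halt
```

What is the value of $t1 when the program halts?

after li $t2, 7: $t2=7
after li $t1, 12: $t1=12
after li $t6, 4: $t6=4
after sub $t1, $t1, $t6: $t1=12-4=8
after add $t6, $t6, 1: $t6=4+1=5
cmp $t6, 8  (cmp 5,8)
bne start: taken
after sub $t1, $t1, $t6: $t1=8-5=3
after add $t6, $t6, 1: $t6=5+1=6
cmp $t6, 8  (cmp 6,8)
bne start: taken
after sub $t1, $t1, $t6: $t1=3-6=-3
after add $t6, $t6, 1: $t6=6+1=7
cmp $t6, 8  (cmp 7,8)
bne start: taken
after sub $t1, $t1, $t6: $t1=(-3)-7=-10
after add $t6, $t6, 1: $t6=7+1=8
cmp $t6, 8  (cmp 8,8)
bne start: not taken
halt.

-10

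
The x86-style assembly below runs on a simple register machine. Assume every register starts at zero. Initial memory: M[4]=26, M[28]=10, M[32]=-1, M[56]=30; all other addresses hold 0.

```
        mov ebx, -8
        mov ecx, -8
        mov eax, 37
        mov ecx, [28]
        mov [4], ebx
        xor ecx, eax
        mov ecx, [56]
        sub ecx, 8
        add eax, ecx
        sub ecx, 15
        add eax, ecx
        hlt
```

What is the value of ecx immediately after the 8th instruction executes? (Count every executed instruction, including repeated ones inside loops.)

22

ebx=-8
ecx=-8
eax=37
ecx=M[28]=10
mov [4], ebx → M[4]=-8
ecx=10^37=47
ecx=M[56]=30
ecx=30-8=22
After step 8: ecx = 22.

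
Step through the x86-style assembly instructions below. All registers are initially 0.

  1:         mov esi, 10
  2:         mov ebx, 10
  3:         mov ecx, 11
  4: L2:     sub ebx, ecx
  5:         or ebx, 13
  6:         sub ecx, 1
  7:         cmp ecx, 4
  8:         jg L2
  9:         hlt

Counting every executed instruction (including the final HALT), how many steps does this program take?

39

esi=10
ebx=10
ecx=11
ebx=10-11=-1
ebx=(-1)|13=-1
ecx=11-1=10
cmp ecx, 4  (cmp 10,4)
jg L2: taken
ebx=(-1)-10=-11
ebx=(-11)|13=-3
ecx=10-1=9
cmp ecx, 4  (cmp 9,4)
jg L2: taken
ebx=(-3)-9=-12
ebx=(-12)|13=-3
ecx=9-1=8
cmp ecx, 4  (cmp 8,4)
jg L2: taken
ebx=(-3)-8=-11
ebx=(-11)|13=-3
ecx=8-1=7
cmp ecx, 4  (cmp 7,4)
jg L2: taken
ebx=(-3)-7=-10
ebx=(-10)|13=-1
ecx=7-1=6
cmp ecx, 4  (cmp 6,4)
jg L2: taken
ebx=(-1)-6=-7
ebx=(-7)|13=-3
ecx=6-1=5
cmp ecx, 4  (cmp 5,4)
jg L2: taken
ebx=(-3)-5=-8
ebx=(-8)|13=-3
ecx=5-1=4
cmp ecx, 4  (cmp 4,4)
jg L2: not taken
halt.
Total executed instructions: 39.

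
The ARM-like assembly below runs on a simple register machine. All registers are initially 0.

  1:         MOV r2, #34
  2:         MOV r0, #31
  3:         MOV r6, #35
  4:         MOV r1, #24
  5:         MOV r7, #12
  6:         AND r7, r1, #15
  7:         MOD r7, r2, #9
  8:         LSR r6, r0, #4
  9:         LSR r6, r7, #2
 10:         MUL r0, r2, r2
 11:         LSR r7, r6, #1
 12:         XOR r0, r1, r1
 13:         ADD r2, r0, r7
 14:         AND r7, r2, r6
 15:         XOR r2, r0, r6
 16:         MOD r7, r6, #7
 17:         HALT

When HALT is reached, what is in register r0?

MOV r2, #34 → r2=34
MOV r0, #31 → r0=31
MOV r6, #35 → r6=35
MOV r1, #24 → r1=24
MOV r7, #12 → r7=12
AND r7, r1, #15 → r7=24&15=8
MOD r7, r2, #9 → r7=34%9=7
LSR r6, r0, #4 → r6=31>>4=1
LSR r6, r7, #2 → r6=7>>2=1
MUL r0, r2, r2 → r0=34*34=1156
LSR r7, r6, #1 → r7=1>>1=0
XOR r0, r1, r1 → r0=24^24=0
ADD r2, r0, r7 → r2=0+0=0
AND r7, r2, r6 → r7=0&1=0
XOR r2, r0, r6 → r2=0^1=1
MOD r7, r6, #7 → r7=1%7=1
halt.

0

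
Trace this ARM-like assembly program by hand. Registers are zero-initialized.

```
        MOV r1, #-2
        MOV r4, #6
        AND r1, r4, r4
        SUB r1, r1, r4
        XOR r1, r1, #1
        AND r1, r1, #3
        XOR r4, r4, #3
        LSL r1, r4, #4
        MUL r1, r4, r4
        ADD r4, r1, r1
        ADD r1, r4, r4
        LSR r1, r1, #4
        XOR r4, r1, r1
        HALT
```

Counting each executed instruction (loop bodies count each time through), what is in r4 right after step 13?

0

after MOV r1, #-2: r1=-2
after MOV r4, #6: r4=6
after AND r1, r4, r4: r1=6&6=6
after SUB r1, r1, r4: r1=6-6=0
after XOR r1, r1, #1: r1=0^1=1
after AND r1, r1, #3: r1=1&3=1
after XOR r4, r4, #3: r4=6^3=5
after LSL r1, r4, #4: r1=5<<4=80
after MUL r1, r4, r4: r1=5*5=25
after ADD r4, r1, r1: r4=25+25=50
after ADD r1, r4, r4: r1=50+50=100
after LSR r1, r1, #4: r1=100>>4=6
after XOR r4, r1, r1: r4=6^6=0
After step 13: r4 = 0.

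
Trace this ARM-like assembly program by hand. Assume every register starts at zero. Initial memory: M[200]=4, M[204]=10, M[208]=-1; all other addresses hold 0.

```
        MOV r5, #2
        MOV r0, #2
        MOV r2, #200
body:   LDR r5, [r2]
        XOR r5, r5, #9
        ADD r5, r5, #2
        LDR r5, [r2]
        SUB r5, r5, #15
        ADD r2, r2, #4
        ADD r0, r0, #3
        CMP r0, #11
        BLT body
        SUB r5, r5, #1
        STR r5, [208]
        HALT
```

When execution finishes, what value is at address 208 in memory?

-17

r5=2
r0=2
r2=200
r5=M[200]=4
r5=4^9=13
r5=13+2=15
r5=M[200]=4
r5=4-15=-11
r2=200+4=204
r0=2+3=5
CMP r0, #11  (cmp 5,11)
BLT body: taken
r5=M[204]=10
r5=10^9=3
r5=3+2=5
r5=M[204]=10
r5=10-15=-5
r2=204+4=208
r0=5+3=8
CMP r0, #11  (cmp 8,11)
BLT body: taken
r5=M[208]=-1
r5=(-1)^9=-10
r5=(-10)+2=-8
r5=M[208]=-1
r5=(-1)-15=-16
r2=208+4=212
r0=8+3=11
CMP r0, #11  (cmp 11,11)
BLT body: not taken
r5=(-16)-1=-17
STR r5, [208] → M[208]=-17
halt.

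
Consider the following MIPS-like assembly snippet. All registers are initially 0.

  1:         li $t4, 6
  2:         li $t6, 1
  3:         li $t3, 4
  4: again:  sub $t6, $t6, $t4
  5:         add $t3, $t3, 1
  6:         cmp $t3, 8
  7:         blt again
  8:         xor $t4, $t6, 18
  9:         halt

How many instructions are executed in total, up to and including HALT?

$t4=6
$t6=1
$t3=4
$t6=1-6=-5
$t3=4+1=5
cmp $t3, 8  (cmp 5,8)
blt again: taken
$t6=(-5)-6=-11
$t3=5+1=6
cmp $t3, 8  (cmp 6,8)
blt again: taken
$t6=(-11)-6=-17
$t3=6+1=7
cmp $t3, 8  (cmp 7,8)
blt again: taken
$t6=(-17)-6=-23
$t3=7+1=8
cmp $t3, 8  (cmp 8,8)
blt again: not taken
$t4=(-23)^18=-5
halt.
Total executed instructions: 21.

21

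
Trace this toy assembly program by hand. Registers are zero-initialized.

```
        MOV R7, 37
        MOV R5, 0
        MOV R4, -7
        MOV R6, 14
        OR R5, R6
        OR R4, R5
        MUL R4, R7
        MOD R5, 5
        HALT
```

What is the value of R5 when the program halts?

4

after MOV R7, 37: R7=37
after MOV R5, 0: R5=0
after MOV R4, -7: R4=-7
after MOV R6, 14: R6=14
after OR R5, R6: R5=0|14=14
after OR R4, R5: R4=(-7)|14=-1
after MUL R4, R7: R4=(-1)*37=-37
after MOD R5, 5: R5=14%5=4
halt.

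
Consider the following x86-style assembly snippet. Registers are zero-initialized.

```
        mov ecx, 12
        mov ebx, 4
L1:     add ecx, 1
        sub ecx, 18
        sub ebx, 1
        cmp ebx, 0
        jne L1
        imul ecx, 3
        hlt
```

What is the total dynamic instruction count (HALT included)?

ecx=12
ebx=4
ecx=12+1=13
ecx=13-18=-5
ebx=4-1=3
cmp ebx, 0  (cmp 3,0)
jne L1: taken
ecx=(-5)+1=-4
ecx=(-4)-18=-22
ebx=3-1=2
cmp ebx, 0  (cmp 2,0)
jne L1: taken
ecx=(-22)+1=-21
ecx=(-21)-18=-39
ebx=2-1=1
cmp ebx, 0  (cmp 1,0)
jne L1: taken
ecx=(-39)+1=-38
ecx=(-38)-18=-56
ebx=1-1=0
cmp ebx, 0  (cmp 0,0)
jne L1: not taken
ecx=(-56)*3=-168
halt.
Total executed instructions: 24.

24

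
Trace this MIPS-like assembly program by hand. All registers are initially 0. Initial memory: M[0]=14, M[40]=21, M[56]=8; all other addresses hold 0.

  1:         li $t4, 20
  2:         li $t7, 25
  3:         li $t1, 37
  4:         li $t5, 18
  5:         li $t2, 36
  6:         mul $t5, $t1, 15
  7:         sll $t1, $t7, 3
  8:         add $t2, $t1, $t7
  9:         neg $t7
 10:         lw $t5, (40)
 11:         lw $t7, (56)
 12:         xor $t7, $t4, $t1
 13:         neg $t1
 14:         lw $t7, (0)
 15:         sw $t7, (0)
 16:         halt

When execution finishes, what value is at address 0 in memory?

$t4=20
$t7=25
$t1=37
$t5=18
$t2=36
$t5=37*15=555
$t1=25<<3=200
$t2=200+25=225
$t7=-(25)=-25
$t5=M[40]=21
$t7=M[56]=8
$t7=20^200=220
$t1=-(200)=-200
$t7=M[0]=14
sw $t7, (0) → M[0]=14
halt.

14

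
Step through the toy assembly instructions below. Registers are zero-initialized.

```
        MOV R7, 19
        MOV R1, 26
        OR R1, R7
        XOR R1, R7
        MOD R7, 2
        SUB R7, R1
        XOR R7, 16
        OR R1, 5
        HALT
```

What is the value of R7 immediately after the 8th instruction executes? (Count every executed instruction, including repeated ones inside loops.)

-23

after MOV R7, 19: R7=19
after MOV R1, 26: R1=26
after OR R1, R7: R1=26|19=27
after XOR R1, R7: R1=27^19=8
after MOD R7, 2: R7=19%2=1
after SUB R7, R1: R7=1-8=-7
after XOR R7, 16: R7=(-7)^16=-23
after OR R1, 5: R1=8|5=13
After step 8: R7 = -23.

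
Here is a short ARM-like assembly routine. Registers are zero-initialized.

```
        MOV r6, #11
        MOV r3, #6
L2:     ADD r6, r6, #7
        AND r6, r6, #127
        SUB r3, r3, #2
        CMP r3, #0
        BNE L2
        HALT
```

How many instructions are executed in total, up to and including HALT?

18

after MOV r6, #11: r6=11
after MOV r3, #6: r3=6
after ADD r6, r6, #7: r6=11+7=18
after AND r6, r6, #127: r6=18&127=18
after SUB r3, r3, #2: r3=6-2=4
CMP r3, #0  (cmp 4,0)
BNE L2: taken
after ADD r6, r6, #7: r6=18+7=25
after AND r6, r6, #127: r6=25&127=25
after SUB r3, r3, #2: r3=4-2=2
CMP r3, #0  (cmp 2,0)
BNE L2: taken
after ADD r6, r6, #7: r6=25+7=32
after AND r6, r6, #127: r6=32&127=32
after SUB r3, r3, #2: r3=2-2=0
CMP r3, #0  (cmp 0,0)
BNE L2: not taken
halt.
Total executed instructions: 18.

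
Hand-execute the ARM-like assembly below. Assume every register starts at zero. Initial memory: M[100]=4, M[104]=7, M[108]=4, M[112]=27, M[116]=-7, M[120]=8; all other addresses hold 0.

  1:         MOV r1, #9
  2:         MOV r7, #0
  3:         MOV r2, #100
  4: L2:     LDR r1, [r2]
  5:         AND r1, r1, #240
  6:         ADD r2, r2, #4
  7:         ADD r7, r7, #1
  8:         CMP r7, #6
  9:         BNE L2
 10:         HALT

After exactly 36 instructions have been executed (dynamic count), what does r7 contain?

r1=9
r7=0
r2=100
r1=M[100]=4
r1=4&240=0
r2=100+4=104
r7=0+1=1
CMP r7, #6  (cmp 1,6)
BNE L2: taken
r1=M[104]=7
r1=7&240=0
r2=104+4=108
r7=1+1=2
CMP r7, #6  (cmp 2,6)
BNE L2: taken
r1=M[108]=4
r1=4&240=0
r2=108+4=112
r7=2+1=3
CMP r7, #6  (cmp 3,6)
BNE L2: taken
r1=M[112]=27
r1=27&240=16
r2=112+4=116
r7=3+1=4
CMP r7, #6  (cmp 4,6)
BNE L2: taken
r1=M[116]=-7
r1=(-7)&240=240
r2=116+4=120
r7=4+1=5
CMP r7, #6  (cmp 5,6)
BNE L2: taken
r1=M[120]=8
r1=8&240=0
r2=120+4=124
After step 36: r7 = 5.

5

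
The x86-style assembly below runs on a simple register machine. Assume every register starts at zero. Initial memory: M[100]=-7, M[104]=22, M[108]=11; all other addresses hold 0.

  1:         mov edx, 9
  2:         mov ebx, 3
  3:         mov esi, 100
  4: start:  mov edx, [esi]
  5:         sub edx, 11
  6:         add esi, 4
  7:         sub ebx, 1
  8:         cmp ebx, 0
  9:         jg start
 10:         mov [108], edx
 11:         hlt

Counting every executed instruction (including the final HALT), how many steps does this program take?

after mov edx, 9: edx=9
after mov ebx, 3: ebx=3
after mov esi, 100: esi=100
after mov edx, [esi]: edx=M[100]=-7
after sub edx, 11: edx=(-7)-11=-18
after add esi, 4: esi=100+4=104
after sub ebx, 1: ebx=3-1=2
cmp ebx, 0  (cmp 2,0)
jg start: taken
after mov edx, [esi]: edx=M[104]=22
after sub edx, 11: edx=22-11=11
after add esi, 4: esi=104+4=108
after sub ebx, 1: ebx=2-1=1
cmp ebx, 0  (cmp 1,0)
jg start: taken
after mov edx, [esi]: edx=M[108]=11
after sub edx, 11: edx=11-11=0
after add esi, 4: esi=108+4=112
after sub ebx, 1: ebx=1-1=0
cmp ebx, 0  (cmp 0,0)
jg start: not taken
mov [108], edx → M[108]=0
halt.
Total executed instructions: 23.

23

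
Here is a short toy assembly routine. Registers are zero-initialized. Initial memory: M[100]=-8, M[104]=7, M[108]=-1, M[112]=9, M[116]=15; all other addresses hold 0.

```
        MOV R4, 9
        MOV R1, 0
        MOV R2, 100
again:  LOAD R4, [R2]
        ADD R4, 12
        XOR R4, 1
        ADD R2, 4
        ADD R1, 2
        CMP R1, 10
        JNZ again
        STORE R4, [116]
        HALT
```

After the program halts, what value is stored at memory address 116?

after MOV R4, 9: R4=9
after MOV R1, 0: R1=0
after MOV R2, 100: R2=100
after LOAD R4, [R2]: R4=M[100]=-8
after ADD R4, 12: R4=(-8)+12=4
after XOR R4, 1: R4=4^1=5
after ADD R2, 4: R2=100+4=104
after ADD R1, 2: R1=0+2=2
CMP R1, 10  (cmp 2,10)
JNZ again: taken
after LOAD R4, [R2]: R4=M[104]=7
after ADD R4, 12: R4=7+12=19
after XOR R4, 1: R4=19^1=18
after ADD R2, 4: R2=104+4=108
after ADD R1, 2: R1=2+2=4
CMP R1, 10  (cmp 4,10)
JNZ again: taken
after LOAD R4, [R2]: R4=M[108]=-1
after ADD R4, 12: R4=(-1)+12=11
after XOR R4, 1: R4=11^1=10
after ADD R2, 4: R2=108+4=112
after ADD R1, 2: R1=4+2=6
CMP R1, 10  (cmp 6,10)
JNZ again: taken
after LOAD R4, [R2]: R4=M[112]=9
after ADD R4, 12: R4=9+12=21
after XOR R4, 1: R4=21^1=20
after ADD R2, 4: R2=112+4=116
after ADD R1, 2: R1=6+2=8
CMP R1, 10  (cmp 8,10)
JNZ again: taken
after LOAD R4, [R2]: R4=M[116]=15
after ADD R4, 12: R4=15+12=27
after XOR R4, 1: R4=27^1=26
after ADD R2, 4: R2=116+4=120
after ADD R1, 2: R1=8+2=10
CMP R1, 10  (cmp 10,10)
JNZ again: not taken
STORE R4, [116] → M[116]=26
halt.

26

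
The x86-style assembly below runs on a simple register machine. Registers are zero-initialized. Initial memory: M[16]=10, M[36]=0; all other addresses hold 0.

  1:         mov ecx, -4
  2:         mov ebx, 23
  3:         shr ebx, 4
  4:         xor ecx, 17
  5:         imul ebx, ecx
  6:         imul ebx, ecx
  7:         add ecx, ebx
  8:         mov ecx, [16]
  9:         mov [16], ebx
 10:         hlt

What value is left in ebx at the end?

361

after mov ecx, -4: ecx=-4
after mov ebx, 23: ebx=23
after shr ebx, 4: ebx=23>>4=1
after xor ecx, 17: ecx=(-4)^17=-19
after imul ebx, ecx: ebx=1*(-19)=-19
after imul ebx, ecx: ebx=(-19)*(-19)=361
after add ecx, ebx: ecx=(-19)+361=342
after mov ecx, [16]: ecx=M[16]=10
mov [16], ebx → M[16]=361
halt.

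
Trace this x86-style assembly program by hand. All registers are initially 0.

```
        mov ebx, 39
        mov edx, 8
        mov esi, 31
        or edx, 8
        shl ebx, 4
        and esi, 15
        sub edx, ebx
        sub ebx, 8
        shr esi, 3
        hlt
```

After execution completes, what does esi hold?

after mov ebx, 39: ebx=39
after mov edx, 8: edx=8
after mov esi, 31: esi=31
after or edx, 8: edx=8|8=8
after shl ebx, 4: ebx=39<<4=624
after and esi, 15: esi=31&15=15
after sub edx, ebx: edx=8-624=-616
after sub ebx, 8: ebx=624-8=616
after shr esi, 3: esi=15>>3=1
halt.

1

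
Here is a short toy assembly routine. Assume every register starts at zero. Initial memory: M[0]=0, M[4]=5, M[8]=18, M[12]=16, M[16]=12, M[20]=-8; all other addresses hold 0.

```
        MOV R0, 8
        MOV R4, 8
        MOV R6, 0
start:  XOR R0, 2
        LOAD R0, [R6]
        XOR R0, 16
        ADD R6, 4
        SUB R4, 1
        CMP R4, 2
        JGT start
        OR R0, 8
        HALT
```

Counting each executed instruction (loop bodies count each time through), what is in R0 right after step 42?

-24

MOV R0, 8 → R0=8
MOV R4, 8 → R4=8
MOV R6, 0 → R6=0
XOR R0, 2 → R0=8^2=10
LOAD R0, [R6] → R0=M[0]=0
XOR R0, 16 → R0=0^16=16
ADD R6, 4 → R6=0+4=4
SUB R4, 1 → R4=8-1=7
CMP R4, 2  (cmp 7,2)
JGT start: taken
XOR R0, 2 → R0=16^2=18
LOAD R0, [R6] → R0=M[4]=5
XOR R0, 16 → R0=5^16=21
ADD R6, 4 → R6=4+4=8
SUB R4, 1 → R4=7-1=6
CMP R4, 2  (cmp 6,2)
JGT start: taken
XOR R0, 2 → R0=21^2=23
LOAD R0, [R6] → R0=M[8]=18
XOR R0, 16 → R0=18^16=2
ADD R6, 4 → R6=8+4=12
SUB R4, 1 → R4=6-1=5
CMP R4, 2  (cmp 5,2)
JGT start: taken
XOR R0, 2 → R0=2^2=0
LOAD R0, [R6] → R0=M[12]=16
XOR R0, 16 → R0=16^16=0
ADD R6, 4 → R6=12+4=16
SUB R4, 1 → R4=5-1=4
CMP R4, 2  (cmp 4,2)
JGT start: taken
XOR R0, 2 → R0=0^2=2
LOAD R0, [R6] → R0=M[16]=12
XOR R0, 16 → R0=12^16=28
ADD R6, 4 → R6=16+4=20
SUB R4, 1 → R4=4-1=3
CMP R4, 2  (cmp 3,2)
JGT start: taken
XOR R0, 2 → R0=28^2=30
LOAD R0, [R6] → R0=M[20]=-8
XOR R0, 16 → R0=(-8)^16=-24
ADD R6, 4 → R6=20+4=24
After step 42: R0 = -24.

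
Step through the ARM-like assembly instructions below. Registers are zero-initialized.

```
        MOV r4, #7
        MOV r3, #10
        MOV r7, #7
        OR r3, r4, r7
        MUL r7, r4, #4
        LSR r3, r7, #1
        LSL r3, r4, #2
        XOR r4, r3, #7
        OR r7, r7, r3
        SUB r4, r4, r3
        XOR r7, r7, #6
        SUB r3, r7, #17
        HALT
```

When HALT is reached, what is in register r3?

after MOV r4, #7: r4=7
after MOV r3, #10: r3=10
after MOV r7, #7: r7=7
after OR r3, r4, r7: r3=7|7=7
after MUL r7, r4, #4: r7=7*4=28
after LSR r3, r7, #1: r3=28>>1=14
after LSL r3, r4, #2: r3=7<<2=28
after XOR r4, r3, #7: r4=28^7=27
after OR r7, r7, r3: r7=28|28=28
after SUB r4, r4, r3: r4=27-28=-1
after XOR r7, r7, #6: r7=28^6=26
after SUB r3, r7, #17: r3=26-17=9
halt.

9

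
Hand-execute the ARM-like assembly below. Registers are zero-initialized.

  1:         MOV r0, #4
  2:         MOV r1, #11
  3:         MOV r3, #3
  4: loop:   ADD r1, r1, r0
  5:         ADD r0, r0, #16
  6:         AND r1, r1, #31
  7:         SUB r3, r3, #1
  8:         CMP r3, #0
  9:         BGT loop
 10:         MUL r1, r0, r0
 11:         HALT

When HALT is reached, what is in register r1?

r0=4
r1=11
r3=3
r1=11+4=15
r0=4+16=20
r1=15&31=15
r3=3-1=2
CMP r3, #0  (cmp 2,0)
BGT loop: taken
r1=15+20=35
r0=20+16=36
r1=35&31=3
r3=2-1=1
CMP r3, #0  (cmp 1,0)
BGT loop: taken
r1=3+36=39
r0=36+16=52
r1=39&31=7
r3=1-1=0
CMP r3, #0  (cmp 0,0)
BGT loop: not taken
r1=52*52=2704
halt.

2704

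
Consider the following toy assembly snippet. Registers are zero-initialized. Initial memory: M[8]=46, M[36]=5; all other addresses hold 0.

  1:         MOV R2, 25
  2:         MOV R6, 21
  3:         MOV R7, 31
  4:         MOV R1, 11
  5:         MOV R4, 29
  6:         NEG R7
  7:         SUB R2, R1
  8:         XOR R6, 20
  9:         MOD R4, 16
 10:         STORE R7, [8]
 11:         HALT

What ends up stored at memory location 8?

R2=25
R6=21
R7=31
R1=11
R4=29
R7=-(31)=-31
R2=25-11=14
R6=21^20=1
R4=29%16=13
STORE R7, [8] → M[8]=-31
halt.

-31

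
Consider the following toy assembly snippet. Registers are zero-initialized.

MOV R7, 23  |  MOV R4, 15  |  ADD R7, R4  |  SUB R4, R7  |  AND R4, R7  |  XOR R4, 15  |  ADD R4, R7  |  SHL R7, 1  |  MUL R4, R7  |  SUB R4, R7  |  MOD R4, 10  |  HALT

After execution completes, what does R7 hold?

R7=23
R4=15
R7=23+15=38
R4=15-38=-23
R4=(-23)&38=32
R4=32^15=47
R4=47+38=85
R7=38<<1=76
R4=85*76=6460
R4=6460-76=6384
R4=6384%10=4
halt.

76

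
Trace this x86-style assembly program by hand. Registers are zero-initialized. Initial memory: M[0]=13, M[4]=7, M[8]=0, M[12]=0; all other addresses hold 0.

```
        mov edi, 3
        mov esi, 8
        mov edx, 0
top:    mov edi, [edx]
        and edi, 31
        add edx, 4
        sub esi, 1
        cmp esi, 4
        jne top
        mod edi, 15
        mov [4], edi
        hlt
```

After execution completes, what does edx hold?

after mov edi, 3: edi=3
after mov esi, 8: esi=8
after mov edx, 0: edx=0
after mov edi, [edx]: edi=M[0]=13
after and edi, 31: edi=13&31=13
after add edx, 4: edx=0+4=4
after sub esi, 1: esi=8-1=7
cmp esi, 4  (cmp 7,4)
jne top: taken
after mov edi, [edx]: edi=M[4]=7
after and edi, 31: edi=7&31=7
after add edx, 4: edx=4+4=8
after sub esi, 1: esi=7-1=6
cmp esi, 4  (cmp 6,4)
jne top: taken
after mov edi, [edx]: edi=M[8]=0
after and edi, 31: edi=0&31=0
after add edx, 4: edx=8+4=12
after sub esi, 1: esi=6-1=5
cmp esi, 4  (cmp 5,4)
jne top: taken
after mov edi, [edx]: edi=M[12]=0
after and edi, 31: edi=0&31=0
after add edx, 4: edx=12+4=16
after sub esi, 1: esi=5-1=4
cmp esi, 4  (cmp 4,4)
jne top: not taken
after mod edi, 15: edi=0%15=0
mov [4], edi → M[4]=0
halt.

16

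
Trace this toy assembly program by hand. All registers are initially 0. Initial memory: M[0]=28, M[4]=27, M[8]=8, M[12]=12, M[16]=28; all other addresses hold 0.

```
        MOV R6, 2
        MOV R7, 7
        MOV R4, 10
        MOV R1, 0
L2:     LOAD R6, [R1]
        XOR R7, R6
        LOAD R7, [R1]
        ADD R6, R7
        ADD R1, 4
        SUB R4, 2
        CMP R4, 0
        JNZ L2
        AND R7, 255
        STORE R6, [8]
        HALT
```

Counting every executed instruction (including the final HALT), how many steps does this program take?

47

after MOV R6, 2: R6=2
after MOV R7, 7: R7=7
after MOV R4, 10: R4=10
after MOV R1, 0: R1=0
after LOAD R6, [R1]: R6=M[0]=28
after XOR R7, R6: R7=7^28=27
after LOAD R7, [R1]: R7=M[0]=28
after ADD R6, R7: R6=28+28=56
after ADD R1, 4: R1=0+4=4
after SUB R4, 2: R4=10-2=8
CMP R4, 0  (cmp 8,0)
JNZ L2: taken
after LOAD R6, [R1]: R6=M[4]=27
after XOR R7, R6: R7=28^27=7
after LOAD R7, [R1]: R7=M[4]=27
after ADD R6, R7: R6=27+27=54
after ADD R1, 4: R1=4+4=8
after SUB R4, 2: R4=8-2=6
CMP R4, 0  (cmp 6,0)
JNZ L2: taken
after LOAD R6, [R1]: R6=M[8]=8
after XOR R7, R6: R7=27^8=19
after LOAD R7, [R1]: R7=M[8]=8
after ADD R6, R7: R6=8+8=16
after ADD R1, 4: R1=8+4=12
after SUB R4, 2: R4=6-2=4
CMP R4, 0  (cmp 4,0)
JNZ L2: taken
after LOAD R6, [R1]: R6=M[12]=12
after XOR R7, R6: R7=8^12=4
after LOAD R7, [R1]: R7=M[12]=12
after ADD R6, R7: R6=12+12=24
after ADD R1, 4: R1=12+4=16
after SUB R4, 2: R4=4-2=2
CMP R4, 0  (cmp 2,0)
JNZ L2: taken
after LOAD R6, [R1]: R6=M[16]=28
after XOR R7, R6: R7=12^28=16
after LOAD R7, [R1]: R7=M[16]=28
after ADD R6, R7: R6=28+28=56
after ADD R1, 4: R1=16+4=20
after SUB R4, 2: R4=2-2=0
CMP R4, 0  (cmp 0,0)
JNZ L2: not taken
after AND R7, 255: R7=28&255=28
STORE R6, [8] → M[8]=56
halt.
Total executed instructions: 47.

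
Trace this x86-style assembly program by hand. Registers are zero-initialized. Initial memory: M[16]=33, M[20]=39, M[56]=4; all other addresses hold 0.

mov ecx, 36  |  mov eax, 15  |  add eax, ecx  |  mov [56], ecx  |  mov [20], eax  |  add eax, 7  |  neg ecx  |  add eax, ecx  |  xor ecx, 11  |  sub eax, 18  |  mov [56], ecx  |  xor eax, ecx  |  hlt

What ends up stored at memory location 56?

ecx=36
eax=15
eax=15+36=51
mov [56], ecx → M[56]=36
mov [20], eax → M[20]=51
eax=51+7=58
ecx=-(36)=-36
eax=58+(-36)=22
ecx=(-36)^11=-41
eax=22-18=4
mov [56], ecx → M[56]=-41
eax=4^(-41)=-45
halt.

-41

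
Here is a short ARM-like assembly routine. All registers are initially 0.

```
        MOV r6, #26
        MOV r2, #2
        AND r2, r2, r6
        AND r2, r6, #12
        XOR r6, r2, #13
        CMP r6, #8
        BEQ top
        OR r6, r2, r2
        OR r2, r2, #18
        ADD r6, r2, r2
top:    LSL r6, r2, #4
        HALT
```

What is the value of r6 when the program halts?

MOV r6, #26 → r6=26
MOV r2, #2 → r2=2
AND r2, r2, r6 → r2=2&26=2
AND r2, r6, #12 → r2=26&12=8
XOR r6, r2, #13 → r6=8^13=5
CMP r6, #8  (cmp 5,8)
BEQ top: not taken
OR r6, r2, r2 → r6=8|8=8
OR r2, r2, #18 → r2=8|18=26
ADD r6, r2, r2 → r6=26+26=52
LSL r6, r2, #4 → r6=26<<4=416
halt.

416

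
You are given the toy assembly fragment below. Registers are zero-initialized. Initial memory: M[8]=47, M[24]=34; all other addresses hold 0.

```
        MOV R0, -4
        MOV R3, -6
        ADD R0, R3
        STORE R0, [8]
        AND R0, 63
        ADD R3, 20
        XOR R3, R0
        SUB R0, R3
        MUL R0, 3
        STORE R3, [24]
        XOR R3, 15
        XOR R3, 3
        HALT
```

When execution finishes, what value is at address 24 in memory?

56

R0=-4
R3=-6
R0=(-4)+(-6)=-10
STORE R0, [8] → M[8]=-10
R0=(-10)&63=54
R3=(-6)+20=14
R3=14^54=56
R0=54-56=-2
R0=(-2)*3=-6
STORE R3, [24] → M[24]=56
R3=56^15=55
R3=55^3=52
halt.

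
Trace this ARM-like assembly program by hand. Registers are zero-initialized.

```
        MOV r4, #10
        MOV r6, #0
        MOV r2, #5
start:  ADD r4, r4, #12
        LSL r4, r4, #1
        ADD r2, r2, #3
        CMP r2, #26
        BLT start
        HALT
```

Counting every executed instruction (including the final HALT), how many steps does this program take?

MOV r4, #10 → r4=10
MOV r6, #0 → r6=0
MOV r2, #5 → r2=5
ADD r4, r4, #12 → r4=10+12=22
LSL r4, r4, #1 → r4=22<<1=44
ADD r2, r2, #3 → r2=5+3=8
CMP r2, #26  (cmp 8,26)
BLT start: taken
ADD r4, r4, #12 → r4=44+12=56
LSL r4, r4, #1 → r4=56<<1=112
ADD r2, r2, #3 → r2=8+3=11
CMP r2, #26  (cmp 11,26)
BLT start: taken
ADD r4, r4, #12 → r4=112+12=124
LSL r4, r4, #1 → r4=124<<1=248
ADD r2, r2, #3 → r2=11+3=14
CMP r2, #26  (cmp 14,26)
BLT start: taken
ADD r4, r4, #12 → r4=248+12=260
LSL r4, r4, #1 → r4=260<<1=520
ADD r2, r2, #3 → r2=14+3=17
CMP r2, #26  (cmp 17,26)
BLT start: taken
ADD r4, r4, #12 → r4=520+12=532
LSL r4, r4, #1 → r4=532<<1=1064
ADD r2, r2, #3 → r2=17+3=20
CMP r2, #26  (cmp 20,26)
BLT start: taken
ADD r4, r4, #12 → r4=1064+12=1076
LSL r4, r4, #1 → r4=1076<<1=2152
ADD r2, r2, #3 → r2=20+3=23
CMP r2, #26  (cmp 23,26)
BLT start: taken
ADD r4, r4, #12 → r4=2152+12=2164
LSL r4, r4, #1 → r4=2164<<1=4328
ADD r2, r2, #3 → r2=23+3=26
CMP r2, #26  (cmp 26,26)
BLT start: not taken
halt.
Total executed instructions: 39.

39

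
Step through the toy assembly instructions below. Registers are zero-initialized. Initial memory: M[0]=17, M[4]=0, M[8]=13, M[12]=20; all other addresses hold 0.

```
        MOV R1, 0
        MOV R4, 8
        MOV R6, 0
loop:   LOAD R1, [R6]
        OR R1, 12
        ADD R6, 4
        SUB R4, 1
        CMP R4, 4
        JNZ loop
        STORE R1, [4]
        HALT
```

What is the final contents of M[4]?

R1=0
R4=8
R6=0
R1=M[0]=17
R1=17|12=29
R6=0+4=4
R4=8-1=7
CMP R4, 4  (cmp 7,4)
JNZ loop: taken
R1=M[4]=0
R1=0|12=12
R6=4+4=8
R4=7-1=6
CMP R4, 4  (cmp 6,4)
JNZ loop: taken
R1=M[8]=13
R1=13|12=13
R6=8+4=12
R4=6-1=5
CMP R4, 4  (cmp 5,4)
JNZ loop: taken
R1=M[12]=20
R1=20|12=28
R6=12+4=16
R4=5-1=4
CMP R4, 4  (cmp 4,4)
JNZ loop: not taken
STORE R1, [4] → M[4]=28
halt.

28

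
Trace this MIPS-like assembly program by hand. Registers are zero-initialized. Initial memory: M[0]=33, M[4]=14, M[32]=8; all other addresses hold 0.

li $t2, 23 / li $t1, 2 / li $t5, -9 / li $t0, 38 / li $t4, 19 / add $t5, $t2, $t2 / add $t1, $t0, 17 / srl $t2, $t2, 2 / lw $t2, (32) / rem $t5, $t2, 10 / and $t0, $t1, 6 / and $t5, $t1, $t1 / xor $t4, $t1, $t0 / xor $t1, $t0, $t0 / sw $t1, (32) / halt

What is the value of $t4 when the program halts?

after li $t2, 23: $t2=23
after li $t1, 2: $t1=2
after li $t5, -9: $t5=-9
after li $t0, 38: $t0=38
after li $t4, 19: $t4=19
after add $t5, $t2, $t2: $t5=23+23=46
after add $t1, $t0, 17: $t1=38+17=55
after srl $t2, $t2, 2: $t2=23>>2=5
after lw $t2, (32): $t2=M[32]=8
after rem $t5, $t2, 10: $t5=8%10=8
after and $t0, $t1, 6: $t0=55&6=6
after and $t5, $t1, $t1: $t5=55&55=55
after xor $t4, $t1, $t0: $t4=55^6=49
after xor $t1, $t0, $t0: $t1=6^6=0
sw $t1, (32) → M[32]=0
halt.

49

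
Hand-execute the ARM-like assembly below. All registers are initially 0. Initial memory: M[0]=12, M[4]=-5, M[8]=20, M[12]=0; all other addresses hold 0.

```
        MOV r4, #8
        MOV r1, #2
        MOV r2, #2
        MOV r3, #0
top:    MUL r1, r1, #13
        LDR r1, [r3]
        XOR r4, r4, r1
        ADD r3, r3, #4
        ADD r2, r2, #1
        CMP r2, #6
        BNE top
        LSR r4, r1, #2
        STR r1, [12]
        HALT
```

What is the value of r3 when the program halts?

16

MOV r4, #8 → r4=8
MOV r1, #2 → r1=2
MOV r2, #2 → r2=2
MOV r3, #0 → r3=0
MUL r1, r1, #13 → r1=2*13=26
LDR r1, [r3] → r1=M[0]=12
XOR r4, r4, r1 → r4=8^12=4
ADD r3, r3, #4 → r3=0+4=4
ADD r2, r2, #1 → r2=2+1=3
CMP r2, #6  (cmp 3,6)
BNE top: taken
MUL r1, r1, #13 → r1=12*13=156
LDR r1, [r3] → r1=M[4]=-5
XOR r4, r4, r1 → r4=4^(-5)=-1
ADD r3, r3, #4 → r3=4+4=8
ADD r2, r2, #1 → r2=3+1=4
CMP r2, #6  (cmp 4,6)
BNE top: taken
MUL r1, r1, #13 → r1=(-5)*13=-65
LDR r1, [r3] → r1=M[8]=20
XOR r4, r4, r1 → r4=(-1)^20=-21
ADD r3, r3, #4 → r3=8+4=12
ADD r2, r2, #1 → r2=4+1=5
CMP r2, #6  (cmp 5,6)
BNE top: taken
MUL r1, r1, #13 → r1=20*13=260
LDR r1, [r3] → r1=M[12]=0
XOR r4, r4, r1 → r4=(-21)^0=-21
ADD r3, r3, #4 → r3=12+4=16
ADD r2, r2, #1 → r2=5+1=6
CMP r2, #6  (cmp 6,6)
BNE top: not taken
LSR r4, r1, #2 → r4=0>>2=0
STR r1, [12] → M[12]=0
halt.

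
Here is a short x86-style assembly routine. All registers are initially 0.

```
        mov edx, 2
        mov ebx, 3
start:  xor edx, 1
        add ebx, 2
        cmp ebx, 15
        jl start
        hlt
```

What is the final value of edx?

2

mov edx, 2 → edx=2
mov ebx, 3 → ebx=3
xor edx, 1 → edx=2^1=3
add ebx, 2 → ebx=3+2=5
cmp ebx, 15  (cmp 5,15)
jl start: taken
xor edx, 1 → edx=3^1=2
add ebx, 2 → ebx=5+2=7
cmp ebx, 15  (cmp 7,15)
jl start: taken
xor edx, 1 → edx=2^1=3
add ebx, 2 → ebx=7+2=9
cmp ebx, 15  (cmp 9,15)
jl start: taken
xor edx, 1 → edx=3^1=2
add ebx, 2 → ebx=9+2=11
cmp ebx, 15  (cmp 11,15)
jl start: taken
xor edx, 1 → edx=2^1=3
add ebx, 2 → ebx=11+2=13
cmp ebx, 15  (cmp 13,15)
jl start: taken
xor edx, 1 → edx=3^1=2
add ebx, 2 → ebx=13+2=15
cmp ebx, 15  (cmp 15,15)
jl start: not taken
halt.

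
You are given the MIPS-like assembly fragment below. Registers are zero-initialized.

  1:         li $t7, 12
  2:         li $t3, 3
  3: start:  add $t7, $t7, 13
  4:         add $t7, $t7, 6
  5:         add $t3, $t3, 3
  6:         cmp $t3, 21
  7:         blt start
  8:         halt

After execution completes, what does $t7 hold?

126

$t7=12
$t3=3
$t7=12+13=25
$t7=25+6=31
$t3=3+3=6
cmp $t3, 21  (cmp 6,21)
blt start: taken
$t7=31+13=44
$t7=44+6=50
$t3=6+3=9
cmp $t3, 21  (cmp 9,21)
blt start: taken
$t7=50+13=63
$t7=63+6=69
$t3=9+3=12
cmp $t3, 21  (cmp 12,21)
blt start: taken
$t7=69+13=82
$t7=82+6=88
$t3=12+3=15
cmp $t3, 21  (cmp 15,21)
blt start: taken
$t7=88+13=101
$t7=101+6=107
$t3=15+3=18
cmp $t3, 21  (cmp 18,21)
blt start: taken
$t7=107+13=120
$t7=120+6=126
$t3=18+3=21
cmp $t3, 21  (cmp 21,21)
blt start: not taken
halt.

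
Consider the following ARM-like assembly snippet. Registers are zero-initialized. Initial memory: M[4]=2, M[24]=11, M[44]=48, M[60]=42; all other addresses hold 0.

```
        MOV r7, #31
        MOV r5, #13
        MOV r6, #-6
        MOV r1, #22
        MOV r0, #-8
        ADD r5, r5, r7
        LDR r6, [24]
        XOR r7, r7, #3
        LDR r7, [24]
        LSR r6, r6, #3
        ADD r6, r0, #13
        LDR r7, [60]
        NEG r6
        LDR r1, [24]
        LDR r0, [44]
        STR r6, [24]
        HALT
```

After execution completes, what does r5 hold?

MOV r7, #31 → r7=31
MOV r5, #13 → r5=13
MOV r6, #-6 → r6=-6
MOV r1, #22 → r1=22
MOV r0, #-8 → r0=-8
ADD r5, r5, r7 → r5=13+31=44
LDR r6, [24] → r6=M[24]=11
XOR r7, r7, #3 → r7=31^3=28
LDR r7, [24] → r7=M[24]=11
LSR r6, r6, #3 → r6=11>>3=1
ADD r6, r0, #13 → r6=(-8)+13=5
LDR r7, [60] → r7=M[60]=42
NEG r6 → r6=-(5)=-5
LDR r1, [24] → r1=M[24]=11
LDR r0, [44] → r0=M[44]=48
STR r6, [24] → M[24]=-5
halt.

44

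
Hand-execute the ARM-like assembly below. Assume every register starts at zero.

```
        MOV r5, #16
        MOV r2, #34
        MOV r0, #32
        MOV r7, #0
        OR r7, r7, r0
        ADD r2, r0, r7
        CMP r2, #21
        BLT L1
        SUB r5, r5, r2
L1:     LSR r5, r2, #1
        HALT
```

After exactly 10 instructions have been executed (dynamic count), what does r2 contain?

64

MOV r5, #16 → r5=16
MOV r2, #34 → r2=34
MOV r0, #32 → r0=32
MOV r7, #0 → r7=0
OR r7, r7, r0 → r7=0|32=32
ADD r2, r0, r7 → r2=32+32=64
CMP r2, #21  (cmp 64,21)
BLT L1: not taken
SUB r5, r5, r2 → r5=16-64=-48
LSR r5, r2, #1 → r5=64>>1=32
After step 10: r2 = 64.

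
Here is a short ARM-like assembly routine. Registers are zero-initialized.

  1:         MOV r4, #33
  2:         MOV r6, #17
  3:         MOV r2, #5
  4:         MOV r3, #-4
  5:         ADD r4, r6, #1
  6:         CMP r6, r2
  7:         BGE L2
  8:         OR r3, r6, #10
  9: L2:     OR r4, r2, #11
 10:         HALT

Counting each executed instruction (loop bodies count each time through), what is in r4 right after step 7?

r4=33
r6=17
r2=5
r3=-4
r4=17+1=18
CMP r6, r2  (cmp 17,5)
BGE L2: taken
After step 7: r4 = 18.

18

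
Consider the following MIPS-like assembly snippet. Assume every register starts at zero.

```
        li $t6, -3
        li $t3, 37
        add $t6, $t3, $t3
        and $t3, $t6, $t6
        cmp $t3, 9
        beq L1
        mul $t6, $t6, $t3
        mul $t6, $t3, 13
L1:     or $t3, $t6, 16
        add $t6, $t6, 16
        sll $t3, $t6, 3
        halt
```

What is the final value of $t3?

7824

li $t6, -3 → $t6=-3
li $t3, 37 → $t3=37
add $t6, $t3, $t3 → $t6=37+37=74
and $t3, $t6, $t6 → $t3=74&74=74
cmp $t3, 9  (cmp 74,9)
beq L1: not taken
mul $t6, $t6, $t3 → $t6=74*74=5476
mul $t6, $t3, 13 → $t6=74*13=962
or $t3, $t6, 16 → $t3=962|16=978
add $t6, $t6, 16 → $t6=962+16=978
sll $t3, $t6, 3 → $t3=978<<3=7824
halt.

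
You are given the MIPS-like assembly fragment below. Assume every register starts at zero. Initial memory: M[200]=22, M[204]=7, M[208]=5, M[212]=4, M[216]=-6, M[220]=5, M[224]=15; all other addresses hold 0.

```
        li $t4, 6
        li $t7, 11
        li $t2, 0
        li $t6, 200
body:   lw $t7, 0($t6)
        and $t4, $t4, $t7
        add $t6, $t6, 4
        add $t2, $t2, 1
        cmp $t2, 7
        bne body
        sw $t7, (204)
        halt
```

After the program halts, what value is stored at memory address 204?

15

after li $t4, 6: $t4=6
after li $t7, 11: $t7=11
after li $t2, 0: $t2=0
after li $t6, 200: $t6=200
after lw $t7, 0($t6): $t7=M[200]=22
after and $t4, $t4, $t7: $t4=6&22=6
after add $t6, $t6, 4: $t6=200+4=204
after add $t2, $t2, 1: $t2=0+1=1
cmp $t2, 7  (cmp 1,7)
bne body: taken
after lw $t7, 0($t6): $t7=M[204]=7
after and $t4, $t4, $t7: $t4=6&7=6
after add $t6, $t6, 4: $t6=204+4=208
after add $t2, $t2, 1: $t2=1+1=2
cmp $t2, 7  (cmp 2,7)
bne body: taken
after lw $t7, 0($t6): $t7=M[208]=5
after and $t4, $t4, $t7: $t4=6&5=4
after add $t6, $t6, 4: $t6=208+4=212
after add $t2, $t2, 1: $t2=2+1=3
cmp $t2, 7  (cmp 3,7)
bne body: taken
after lw $t7, 0($t6): $t7=M[212]=4
after and $t4, $t4, $t7: $t4=4&4=4
after add $t6, $t6, 4: $t6=212+4=216
after add $t2, $t2, 1: $t2=3+1=4
cmp $t2, 7  (cmp 4,7)
bne body: taken
after lw $t7, 0($t6): $t7=M[216]=-6
after and $t4, $t4, $t7: $t4=4&(-6)=0
after add $t6, $t6, 4: $t6=216+4=220
after add $t2, $t2, 1: $t2=4+1=5
cmp $t2, 7  (cmp 5,7)
bne body: taken
after lw $t7, 0($t6): $t7=M[220]=5
after and $t4, $t4, $t7: $t4=0&5=0
after add $t6, $t6, 4: $t6=220+4=224
after add $t2, $t2, 1: $t2=5+1=6
cmp $t2, 7  (cmp 6,7)
bne body: taken
after lw $t7, 0($t6): $t7=M[224]=15
after and $t4, $t4, $t7: $t4=0&15=0
after add $t6, $t6, 4: $t6=224+4=228
after add $t2, $t2, 1: $t2=6+1=7
cmp $t2, 7  (cmp 7,7)
bne body: not taken
sw $t7, (204) → M[204]=15
halt.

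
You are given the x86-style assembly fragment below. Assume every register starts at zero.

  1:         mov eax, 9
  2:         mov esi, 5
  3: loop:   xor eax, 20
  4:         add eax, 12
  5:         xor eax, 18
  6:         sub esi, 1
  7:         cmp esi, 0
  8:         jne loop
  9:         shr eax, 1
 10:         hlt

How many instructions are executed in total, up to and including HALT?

34

after mov eax, 9: eax=9
after mov esi, 5: esi=5
after xor eax, 20: eax=9^20=29
after add eax, 12: eax=29+12=41
after xor eax, 18: eax=41^18=59
after sub esi, 1: esi=5-1=4
cmp esi, 0  (cmp 4,0)
jne loop: taken
after xor eax, 20: eax=59^20=47
after add eax, 12: eax=47+12=59
after xor eax, 18: eax=59^18=41
after sub esi, 1: esi=4-1=3
cmp esi, 0  (cmp 3,0)
jne loop: taken
after xor eax, 20: eax=41^20=61
after add eax, 12: eax=61+12=73
after xor eax, 18: eax=73^18=91
after sub esi, 1: esi=3-1=2
cmp esi, 0  (cmp 2,0)
jne loop: taken
after xor eax, 20: eax=91^20=79
after add eax, 12: eax=79+12=91
after xor eax, 18: eax=91^18=73
after sub esi, 1: esi=2-1=1
cmp esi, 0  (cmp 1,0)
jne loop: taken
after xor eax, 20: eax=73^20=93
after add eax, 12: eax=93+12=105
after xor eax, 18: eax=105^18=123
after sub esi, 1: esi=1-1=0
cmp esi, 0  (cmp 0,0)
jne loop: not taken
after shr eax, 1: eax=123>>1=61
halt.
Total executed instructions: 34.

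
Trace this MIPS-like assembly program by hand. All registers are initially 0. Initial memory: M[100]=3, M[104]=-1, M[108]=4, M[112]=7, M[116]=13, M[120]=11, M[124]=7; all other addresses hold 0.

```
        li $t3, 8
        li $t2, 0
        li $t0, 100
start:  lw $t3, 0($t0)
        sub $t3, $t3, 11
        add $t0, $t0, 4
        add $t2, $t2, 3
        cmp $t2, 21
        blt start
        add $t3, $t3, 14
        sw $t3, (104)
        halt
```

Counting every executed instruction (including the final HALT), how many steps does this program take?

li $t3, 8 → $t3=8
li $t2, 0 → $t2=0
li $t0, 100 → $t0=100
lw $t3, 0($t0) → $t3=M[100]=3
sub $t3, $t3, 11 → $t3=3-11=-8
add $t0, $t0, 4 → $t0=100+4=104
add $t2, $t2, 3 → $t2=0+3=3
cmp $t2, 21  (cmp 3,21)
blt start: taken
lw $t3, 0($t0) → $t3=M[104]=-1
sub $t3, $t3, 11 → $t3=(-1)-11=-12
add $t0, $t0, 4 → $t0=104+4=108
add $t2, $t2, 3 → $t2=3+3=6
cmp $t2, 21  (cmp 6,21)
blt start: taken
lw $t3, 0($t0) → $t3=M[108]=4
sub $t3, $t3, 11 → $t3=4-11=-7
add $t0, $t0, 4 → $t0=108+4=112
add $t2, $t2, 3 → $t2=6+3=9
cmp $t2, 21  (cmp 9,21)
blt start: taken
lw $t3, 0($t0) → $t3=M[112]=7
sub $t3, $t3, 11 → $t3=7-11=-4
add $t0, $t0, 4 → $t0=112+4=116
add $t2, $t2, 3 → $t2=9+3=12
cmp $t2, 21  (cmp 12,21)
blt start: taken
lw $t3, 0($t0) → $t3=M[116]=13
sub $t3, $t3, 11 → $t3=13-11=2
add $t0, $t0, 4 → $t0=116+4=120
add $t2, $t2, 3 → $t2=12+3=15
cmp $t2, 21  (cmp 15,21)
blt start: taken
lw $t3, 0($t0) → $t3=M[120]=11
sub $t3, $t3, 11 → $t3=11-11=0
add $t0, $t0, 4 → $t0=120+4=124
add $t2, $t2, 3 → $t2=15+3=18
cmp $t2, 21  (cmp 18,21)
blt start: taken
lw $t3, 0($t0) → $t3=M[124]=7
sub $t3, $t3, 11 → $t3=7-11=-4
add $t0, $t0, 4 → $t0=124+4=128
add $t2, $t2, 3 → $t2=18+3=21
cmp $t2, 21  (cmp 21,21)
blt start: not taken
add $t3, $t3, 14 → $t3=(-4)+14=10
sw $t3, (104) → M[104]=10
halt.
Total executed instructions: 48.

48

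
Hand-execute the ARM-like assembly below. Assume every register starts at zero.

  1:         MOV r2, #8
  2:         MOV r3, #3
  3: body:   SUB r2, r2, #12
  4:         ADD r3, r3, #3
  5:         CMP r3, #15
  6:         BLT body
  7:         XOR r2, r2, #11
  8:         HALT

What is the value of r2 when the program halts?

MOV r2, #8 → r2=8
MOV r3, #3 → r3=3
SUB r2, r2, #12 → r2=8-12=-4
ADD r3, r3, #3 → r3=3+3=6
CMP r3, #15  (cmp 6,15)
BLT body: taken
SUB r2, r2, #12 → r2=(-4)-12=-16
ADD r3, r3, #3 → r3=6+3=9
CMP r3, #15  (cmp 9,15)
BLT body: taken
SUB r2, r2, #12 → r2=(-16)-12=-28
ADD r3, r3, #3 → r3=9+3=12
CMP r3, #15  (cmp 12,15)
BLT body: taken
SUB r2, r2, #12 → r2=(-28)-12=-40
ADD r3, r3, #3 → r3=12+3=15
CMP r3, #15  (cmp 15,15)
BLT body: not taken
XOR r2, r2, #11 → r2=(-40)^11=-45
halt.

-45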